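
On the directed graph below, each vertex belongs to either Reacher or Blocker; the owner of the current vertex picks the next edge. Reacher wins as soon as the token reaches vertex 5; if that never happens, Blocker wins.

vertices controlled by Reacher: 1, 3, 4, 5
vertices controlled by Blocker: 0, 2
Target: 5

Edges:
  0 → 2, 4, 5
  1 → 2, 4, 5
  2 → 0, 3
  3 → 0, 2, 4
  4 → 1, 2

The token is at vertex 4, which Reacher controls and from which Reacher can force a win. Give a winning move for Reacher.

A0 = {5}
A1: add {1} — 1 (Reacher) has 1→5.
A2: add {4} — 4 (Reacher) has 4→1.
A3: add {3} — 3 (Reacher) has 3→4.
A4 = A3; e.g. 0 (Blocker) can still go to 2. Fixed point.
From 4, successor 1 is in the attractor (rank 1); the other successor 2 is not.

1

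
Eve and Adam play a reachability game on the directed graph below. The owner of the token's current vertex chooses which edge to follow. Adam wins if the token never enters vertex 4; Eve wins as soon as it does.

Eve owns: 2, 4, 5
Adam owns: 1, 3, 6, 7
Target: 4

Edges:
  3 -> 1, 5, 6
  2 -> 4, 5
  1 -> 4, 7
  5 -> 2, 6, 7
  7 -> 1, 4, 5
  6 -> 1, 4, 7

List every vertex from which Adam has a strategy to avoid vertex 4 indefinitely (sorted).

1, 3, 6, 7

A0 = {4}
A1: add {2} — 2 (Eve) has 2→4.
A2: add {5} — 5 (Eve) has 5→2.
A3 = A2; e.g. 1 (Adam) can still go to 7. Fixed point.
Eve's attractor = {2, 4, 5}; Adam avoids the target exactly from the complement.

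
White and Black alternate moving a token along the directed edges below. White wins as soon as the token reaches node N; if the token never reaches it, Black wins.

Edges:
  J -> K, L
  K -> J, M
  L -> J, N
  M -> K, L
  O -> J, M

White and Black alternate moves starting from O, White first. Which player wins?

Track states (vertex, player-to-move).
A0 = {(N,White), (N,Black)}
A1: add {(L,White)}.
A2 = A1; e.g. (J,White) stays out. (O,White) never enters ⇒ Black avoids the target.

Black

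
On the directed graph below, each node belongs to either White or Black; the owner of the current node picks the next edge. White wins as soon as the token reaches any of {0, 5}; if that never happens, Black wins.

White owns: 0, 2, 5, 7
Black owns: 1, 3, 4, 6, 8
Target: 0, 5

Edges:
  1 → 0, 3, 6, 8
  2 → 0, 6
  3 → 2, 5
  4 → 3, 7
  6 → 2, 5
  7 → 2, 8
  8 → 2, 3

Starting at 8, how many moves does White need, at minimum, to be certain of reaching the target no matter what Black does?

A0 = {0, 5}
A1: add {2} — 2 (White) has 2→0.
A2: add {3, 6, 7} — 3 (Black): all of {2, 5} already in; 6 (Black): all of {2, 5} already in; 7 (White) has 7→2.
A3: add {4, 8} — 4 (Black): all of {3, 7} already in; 8 (Black): all of {2, 3} already in.
8 enters the attractor at level 3, so White can force the target in 3 moves from there.

3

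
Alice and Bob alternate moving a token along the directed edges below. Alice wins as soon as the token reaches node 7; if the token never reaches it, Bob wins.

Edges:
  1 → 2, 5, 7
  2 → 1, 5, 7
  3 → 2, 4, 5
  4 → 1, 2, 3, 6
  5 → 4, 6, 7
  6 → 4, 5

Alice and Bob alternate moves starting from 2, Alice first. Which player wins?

Track states (vertex, player-to-move).
A0 = {(7,Alice), (7,Bob)}
A1: add {(1,Alice), (2,Alice), (5,Alice)}.
(2,Alice) ∈ A1 ⇒ Alice forces the target.

Alice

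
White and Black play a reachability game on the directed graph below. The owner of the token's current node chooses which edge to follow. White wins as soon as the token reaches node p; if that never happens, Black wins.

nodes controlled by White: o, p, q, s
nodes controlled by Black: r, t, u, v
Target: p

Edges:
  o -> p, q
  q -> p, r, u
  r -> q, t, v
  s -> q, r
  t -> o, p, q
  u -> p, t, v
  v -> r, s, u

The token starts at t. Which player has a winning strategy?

A0 = {p}
A1: add {o, q} — o (White) has o→p; q (White) has q→p.
A2: add {s, t} — s (White) has s→q; t (Black): all of {o, p, q} already in.
A3 = A2; e.g. r (Black) can still go to v. Fixed point.
t ∈ A2, so White can force the target.

White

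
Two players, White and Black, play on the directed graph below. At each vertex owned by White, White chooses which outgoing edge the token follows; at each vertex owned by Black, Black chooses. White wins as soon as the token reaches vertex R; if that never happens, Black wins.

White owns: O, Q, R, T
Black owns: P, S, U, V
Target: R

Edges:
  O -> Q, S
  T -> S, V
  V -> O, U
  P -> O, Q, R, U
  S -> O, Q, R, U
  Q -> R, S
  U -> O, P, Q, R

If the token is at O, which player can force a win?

A0 = {R}
A1: add {Q} — Q (White) has Q→R.
A2: add {O} — O (White) has O→Q.
A3 = A2; e.g. P (Black) can still go to U. Fixed point.
O ∈ A2, so White can force the target.

White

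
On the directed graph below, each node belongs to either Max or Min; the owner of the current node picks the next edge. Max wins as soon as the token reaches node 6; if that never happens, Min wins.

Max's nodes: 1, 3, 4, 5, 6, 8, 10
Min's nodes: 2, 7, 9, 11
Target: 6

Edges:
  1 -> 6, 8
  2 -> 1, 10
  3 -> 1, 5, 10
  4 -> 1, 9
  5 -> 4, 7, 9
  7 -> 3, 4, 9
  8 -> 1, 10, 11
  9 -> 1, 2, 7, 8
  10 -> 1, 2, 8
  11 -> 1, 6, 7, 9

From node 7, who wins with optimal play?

A0 = {6}
A1: add {1} — 1 (Max) has 1→6.
A2: add {3, 4, 8, 10} — 3 (Max) has 3→1; 4 (Max) has 4→1; 8 (Max) has 8→1; 10 (Max) has 10→1.
A3: add {2, 5} — 2 (Min): all of {1, 10} already in; 5 (Max) has 5→4.
A4 = A3; e.g. 7 (Min) can still go to 9. Fixed point.
7 never enters the attractor, so Min can avoid the target forever.

Min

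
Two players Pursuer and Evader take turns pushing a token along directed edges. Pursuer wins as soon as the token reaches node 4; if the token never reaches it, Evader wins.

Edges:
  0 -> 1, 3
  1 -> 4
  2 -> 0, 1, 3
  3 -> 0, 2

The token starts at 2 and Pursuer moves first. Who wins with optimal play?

Pursuer

Track states (vertex, player-to-move).
A0 = {(4,Pursuer), (4,Evader)}
A1: add {(1,Pursuer), (1,Evader)}.
A2: add {(0,Pursuer), (2,Pursuer)}.
(2,Pursuer) ∈ A2 ⇒ Pursuer forces the target.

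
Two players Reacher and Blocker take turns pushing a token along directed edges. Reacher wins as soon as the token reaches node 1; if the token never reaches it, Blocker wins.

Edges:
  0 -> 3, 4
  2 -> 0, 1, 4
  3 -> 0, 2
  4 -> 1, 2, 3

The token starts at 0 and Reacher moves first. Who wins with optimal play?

Blocker

Track states (vertex, player-to-move).
A0 = {(1,Reacher), (1,Blocker)}
A1: add {(2,Reacher), (4,Reacher)}.
A2 = A1; e.g. (0,Reacher) stays out. (0,Reacher) never enters ⇒ Blocker avoids the target.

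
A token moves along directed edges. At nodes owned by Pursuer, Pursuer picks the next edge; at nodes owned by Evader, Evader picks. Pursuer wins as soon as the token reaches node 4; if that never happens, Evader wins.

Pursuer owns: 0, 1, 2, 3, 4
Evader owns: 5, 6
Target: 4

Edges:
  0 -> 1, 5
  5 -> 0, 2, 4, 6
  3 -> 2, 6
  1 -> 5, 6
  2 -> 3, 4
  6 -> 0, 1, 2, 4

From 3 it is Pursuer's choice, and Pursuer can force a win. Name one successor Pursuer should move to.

2

A0 = {4}
A1: add {2} — 2 (Pursuer) has 2→4.
A2: add {3} — 3 (Pursuer) has 3→2.
A3 = A2; e.g. 0 (Pursuer) has no edge into A2. Fixed point.
From 3, successor 2 is in the attractor (rank 1); the other successor 6 is not.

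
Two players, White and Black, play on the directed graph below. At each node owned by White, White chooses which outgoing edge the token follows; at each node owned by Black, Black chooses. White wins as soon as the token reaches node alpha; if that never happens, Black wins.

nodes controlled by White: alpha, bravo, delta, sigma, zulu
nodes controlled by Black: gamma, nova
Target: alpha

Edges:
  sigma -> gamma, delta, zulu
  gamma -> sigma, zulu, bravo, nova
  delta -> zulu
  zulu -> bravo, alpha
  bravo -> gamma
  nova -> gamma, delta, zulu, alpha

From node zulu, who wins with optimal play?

A0 = {alpha}
A1: add {zulu} — zulu (White) has zulu→alpha.
zulu ∈ A1, so White can force the target.

White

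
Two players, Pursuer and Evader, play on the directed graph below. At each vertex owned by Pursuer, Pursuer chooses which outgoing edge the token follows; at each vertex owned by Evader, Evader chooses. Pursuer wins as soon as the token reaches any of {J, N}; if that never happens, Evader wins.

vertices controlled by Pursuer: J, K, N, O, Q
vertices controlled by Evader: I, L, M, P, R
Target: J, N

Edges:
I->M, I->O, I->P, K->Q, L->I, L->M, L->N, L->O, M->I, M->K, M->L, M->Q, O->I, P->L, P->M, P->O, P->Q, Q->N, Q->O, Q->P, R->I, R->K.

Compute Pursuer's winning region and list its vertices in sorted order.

J, K, N, Q

A0 = {J, N}
A1: add {Q} — Q (Pursuer) has Q→N.
A2: add {K} — K (Pursuer) has K→Q.
A3 = A2; e.g. I (Evader) can still go to M. Fixed point.
Pursuer's winning region = {J, K, N, Q}.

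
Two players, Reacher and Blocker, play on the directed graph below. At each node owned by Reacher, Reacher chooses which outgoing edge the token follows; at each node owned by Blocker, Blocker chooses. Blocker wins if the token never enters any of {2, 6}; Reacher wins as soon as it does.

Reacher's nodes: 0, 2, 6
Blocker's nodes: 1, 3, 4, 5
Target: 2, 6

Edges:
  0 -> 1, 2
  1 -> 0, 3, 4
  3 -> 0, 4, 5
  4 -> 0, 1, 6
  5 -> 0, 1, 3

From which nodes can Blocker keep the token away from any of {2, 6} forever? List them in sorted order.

1, 3, 4, 5

A0 = {2, 6}
A1: add {0} — 0 (Reacher) has 0→2.
A2 = A1; e.g. 1 (Blocker) can still go to 3. Fixed point.
Reacher's attractor = {0, 2, 6}; Blocker avoids the target exactly from the complement.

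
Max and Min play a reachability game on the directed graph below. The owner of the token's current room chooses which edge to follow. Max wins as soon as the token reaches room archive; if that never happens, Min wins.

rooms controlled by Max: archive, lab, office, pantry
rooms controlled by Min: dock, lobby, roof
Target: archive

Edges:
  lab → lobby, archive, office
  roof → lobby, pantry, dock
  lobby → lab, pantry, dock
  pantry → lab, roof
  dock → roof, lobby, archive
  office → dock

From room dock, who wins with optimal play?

Min

A0 = {archive}
A1: add {lab} — lab (Max) has lab→archive.
A2: add {pantry} — pantry (Max) has pantry→lab.
A3 = A2; e.g. roof (Min) can still go to lobby. Fixed point.
dock never enters the attractor, so Min can avoid the target forever.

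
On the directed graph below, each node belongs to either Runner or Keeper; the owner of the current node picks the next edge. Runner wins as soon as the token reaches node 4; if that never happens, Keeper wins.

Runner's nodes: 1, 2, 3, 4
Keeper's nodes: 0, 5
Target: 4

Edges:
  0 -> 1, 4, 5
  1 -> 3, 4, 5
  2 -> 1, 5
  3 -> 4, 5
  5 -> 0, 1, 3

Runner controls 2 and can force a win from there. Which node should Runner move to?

A0 = {4}
A1: add {1, 3} — 1 (Runner) has 1→4; 3 (Runner) has 3→4.
A2: add {2} — 2 (Runner) has 2→1.
A3 = A2; e.g. 0 (Keeper) can still go to 5. Fixed point.
From 2, successor 1 is in the attractor (rank 1); the other successor 5 is not.

1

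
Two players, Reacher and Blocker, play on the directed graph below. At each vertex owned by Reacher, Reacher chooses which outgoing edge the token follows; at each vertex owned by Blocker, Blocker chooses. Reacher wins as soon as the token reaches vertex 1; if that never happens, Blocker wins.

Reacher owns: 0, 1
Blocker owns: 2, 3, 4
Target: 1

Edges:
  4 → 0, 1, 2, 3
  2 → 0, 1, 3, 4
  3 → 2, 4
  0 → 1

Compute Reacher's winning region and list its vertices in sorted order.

A0 = {1}
A1: add {0} — 0 (Reacher) has 0→1.
A2 = A1; e.g. 2 (Blocker) can still go to 3. Fixed point.
Reacher's winning region = {0, 1}.

0, 1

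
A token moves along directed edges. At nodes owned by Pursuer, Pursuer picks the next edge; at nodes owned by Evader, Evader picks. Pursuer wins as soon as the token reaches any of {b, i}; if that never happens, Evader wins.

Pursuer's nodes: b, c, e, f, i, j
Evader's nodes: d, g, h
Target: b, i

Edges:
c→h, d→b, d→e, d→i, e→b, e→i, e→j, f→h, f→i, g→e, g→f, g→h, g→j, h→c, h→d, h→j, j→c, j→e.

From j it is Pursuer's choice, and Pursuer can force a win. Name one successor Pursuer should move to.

e

A0 = {b, i}
A1: add {e, f} — e (Pursuer) has e→b; f (Pursuer) has f→i.
A2: add {d, j} — d (Evader): all of {b, e, i} already in; j (Pursuer) has j→e.
A3 = A2; e.g. c (Pursuer) has no edge into A2. Fixed point.
From j, successor e is in the attractor (rank 1); the other successor c is not.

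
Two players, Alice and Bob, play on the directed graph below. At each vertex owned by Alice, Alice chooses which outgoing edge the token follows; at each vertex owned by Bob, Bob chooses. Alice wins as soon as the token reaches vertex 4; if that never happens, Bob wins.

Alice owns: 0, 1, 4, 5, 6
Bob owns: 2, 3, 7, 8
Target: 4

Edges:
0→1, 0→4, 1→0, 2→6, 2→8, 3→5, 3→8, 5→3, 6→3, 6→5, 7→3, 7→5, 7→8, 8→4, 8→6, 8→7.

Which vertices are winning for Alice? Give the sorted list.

A0 = {4}
A1: add {0} — 0 (Alice) has 0→4.
A2: add {1} — 1 (Alice) has 1→0.
A3 = A2; e.g. 2 (Bob) can still go to 6. Fixed point.
Alice's winning region = {0, 1, 4}.

0, 1, 4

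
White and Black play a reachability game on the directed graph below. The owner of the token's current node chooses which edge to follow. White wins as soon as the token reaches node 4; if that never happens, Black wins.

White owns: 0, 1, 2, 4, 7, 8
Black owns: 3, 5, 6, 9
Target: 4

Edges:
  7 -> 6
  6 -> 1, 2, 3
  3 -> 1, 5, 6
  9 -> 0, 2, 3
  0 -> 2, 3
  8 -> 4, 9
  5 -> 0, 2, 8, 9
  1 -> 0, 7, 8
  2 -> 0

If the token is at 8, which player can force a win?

A0 = {4}
A1: add {8} — 8 (White) has 8→4.
8 ∈ A1, so White can force the target.

White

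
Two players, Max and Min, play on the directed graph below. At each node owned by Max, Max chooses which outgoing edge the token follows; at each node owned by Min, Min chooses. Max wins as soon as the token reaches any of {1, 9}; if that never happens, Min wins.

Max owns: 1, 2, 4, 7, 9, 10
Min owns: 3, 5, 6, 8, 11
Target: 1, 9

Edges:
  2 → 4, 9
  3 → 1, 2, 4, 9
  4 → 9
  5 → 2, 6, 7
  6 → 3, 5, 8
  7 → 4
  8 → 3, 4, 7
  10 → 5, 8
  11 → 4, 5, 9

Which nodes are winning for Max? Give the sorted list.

A0 = {1, 9}
A1: add {2, 4} — 2 (Max) has 2→9; 4 (Max) has 4→9.
A2: add {3, 7} — 3 (Min): all of {1, 2, 4, 9} already in; 7 (Max) has 7→4.
A3: add {8} — 8 (Min): all of {3, 4, 7} already in.
A4: add {10} — 10 (Max) has 10→8.
A5 = A4; e.g. 5 (Min) can still go to 6. Fixed point.
Max's winning region = {1, 2, 3, 4, 7, 8, 9, 10}.

1, 2, 3, 4, 7, 8, 9, 10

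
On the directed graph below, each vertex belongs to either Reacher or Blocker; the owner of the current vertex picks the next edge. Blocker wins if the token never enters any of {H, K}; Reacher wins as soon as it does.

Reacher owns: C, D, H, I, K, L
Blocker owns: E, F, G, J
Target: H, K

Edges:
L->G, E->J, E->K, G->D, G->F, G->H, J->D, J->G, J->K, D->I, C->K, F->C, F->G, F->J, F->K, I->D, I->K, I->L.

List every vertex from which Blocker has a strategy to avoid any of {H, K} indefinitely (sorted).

E, F, G, J, L

A0 = {H, K}
A1: add {C, I} — C (Reacher) has C→K; I (Reacher) has I→K.
A2: add {D} — D (Reacher) has D→I.
A3 = A2; e.g. E (Blocker) can still go to J. Fixed point.
Reacher's attractor = {C, D, H, I, K}; Blocker avoids the target exactly from the complement.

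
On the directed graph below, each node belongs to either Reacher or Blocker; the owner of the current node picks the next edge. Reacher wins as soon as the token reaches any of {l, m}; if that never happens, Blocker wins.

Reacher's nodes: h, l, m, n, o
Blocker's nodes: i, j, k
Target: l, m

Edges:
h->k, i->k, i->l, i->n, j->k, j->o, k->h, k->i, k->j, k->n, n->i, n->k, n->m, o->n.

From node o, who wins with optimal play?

Reacher

A0 = {l, m}
A1: add {n} — n (Reacher) has n→m.
A2: add {o} — o (Reacher) has o→n.
A3 = A2; e.g. h (Reacher) has no edge into A2. Fixed point.
o ∈ A2, so Reacher can force the target.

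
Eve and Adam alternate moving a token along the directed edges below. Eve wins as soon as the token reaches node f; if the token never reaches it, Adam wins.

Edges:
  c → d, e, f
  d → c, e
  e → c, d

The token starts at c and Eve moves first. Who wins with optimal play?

Track states (vertex, player-to-move).
A0 = {(f,Eve), (f,Adam)}
A1: add {(c,Eve)}.
(c,Eve) ∈ A1 ⇒ Eve forces the target.

Eve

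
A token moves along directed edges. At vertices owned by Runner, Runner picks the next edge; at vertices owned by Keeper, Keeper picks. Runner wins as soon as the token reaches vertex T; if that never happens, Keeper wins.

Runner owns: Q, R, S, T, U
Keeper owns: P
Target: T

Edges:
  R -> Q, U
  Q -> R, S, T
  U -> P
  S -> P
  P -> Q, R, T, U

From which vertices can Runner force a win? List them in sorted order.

Q, R, T

A0 = {T}
A1: add {Q} — Q (Runner) has Q→T.
A2: add {R} — R (Runner) has R→Q.
A3 = A2; e.g. P (Keeper) can still go to U. Fixed point.
Runner's winning region = {Q, R, T}.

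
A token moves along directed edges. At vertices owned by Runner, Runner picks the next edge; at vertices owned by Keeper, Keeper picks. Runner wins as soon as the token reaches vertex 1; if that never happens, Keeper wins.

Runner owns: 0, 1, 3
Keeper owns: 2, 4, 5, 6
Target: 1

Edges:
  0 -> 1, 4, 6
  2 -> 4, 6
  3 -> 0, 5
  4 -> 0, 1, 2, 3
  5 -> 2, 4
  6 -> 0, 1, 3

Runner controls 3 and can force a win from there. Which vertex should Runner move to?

A0 = {1}
A1: add {0} — 0 (Runner) has 0→1.
A2: add {3} — 3 (Runner) has 3→0.
A3: add {6} — 6 (Keeper): all of {0, 1, 3} already in.
A4 = A3; e.g. 2 (Keeper) can still go to 4. Fixed point.
From 3, successor 0 is in the attractor (rank 1); the other successor 5 is not.

0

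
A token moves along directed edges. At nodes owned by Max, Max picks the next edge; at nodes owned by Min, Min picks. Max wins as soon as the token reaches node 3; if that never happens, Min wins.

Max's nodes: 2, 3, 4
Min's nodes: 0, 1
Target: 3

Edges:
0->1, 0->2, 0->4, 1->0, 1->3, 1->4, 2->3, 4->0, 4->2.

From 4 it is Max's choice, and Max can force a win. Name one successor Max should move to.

A0 = {3}
A1: add {2} — 2 (Max) has 2→3.
A2: add {4} — 4 (Max) has 4→2.
A3 = A2; e.g. 0 (Min) can still go to 1. Fixed point.
From 4, successor 2 is in the attractor (rank 1); the other successor 0 is not.

2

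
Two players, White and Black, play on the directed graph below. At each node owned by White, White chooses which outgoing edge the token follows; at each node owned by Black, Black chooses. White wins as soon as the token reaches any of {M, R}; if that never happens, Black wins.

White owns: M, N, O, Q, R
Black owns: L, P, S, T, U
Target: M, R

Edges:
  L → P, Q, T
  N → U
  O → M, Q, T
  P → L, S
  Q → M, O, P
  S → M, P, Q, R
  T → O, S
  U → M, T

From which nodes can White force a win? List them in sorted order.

A0 = {M, R}
A1: add {O, Q} — O (White) has O→M; Q (White) has Q→M.
A2 = A1; e.g. L (Black) can still go to P. Fixed point.
White's winning region = {M, O, Q, R}.

M, O, Q, R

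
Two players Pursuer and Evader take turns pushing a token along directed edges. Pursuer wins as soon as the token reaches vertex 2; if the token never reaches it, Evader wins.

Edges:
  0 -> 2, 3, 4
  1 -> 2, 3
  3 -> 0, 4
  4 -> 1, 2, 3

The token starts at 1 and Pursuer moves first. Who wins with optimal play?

Track states (vertex, player-to-move).
A0 = {(2,Pursuer), (2,Evader)}
A1: add {(0,Pursuer), (1,Pursuer), (4,Pursuer)}.
(1,Pursuer) ∈ A1 ⇒ Pursuer forces the target.

Pursuer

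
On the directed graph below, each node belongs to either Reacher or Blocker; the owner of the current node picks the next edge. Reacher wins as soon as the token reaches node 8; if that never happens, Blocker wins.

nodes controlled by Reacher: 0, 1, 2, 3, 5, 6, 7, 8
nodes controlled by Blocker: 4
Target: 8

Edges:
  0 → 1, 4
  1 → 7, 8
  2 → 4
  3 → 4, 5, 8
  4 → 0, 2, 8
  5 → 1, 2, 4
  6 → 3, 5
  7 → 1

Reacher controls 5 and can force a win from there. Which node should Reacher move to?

1

A0 = {8}
A1: add {1, 3} — 1 (Reacher) has 1→8; 3 (Reacher) has 3→8.
A2: add {0, 5, 6, 7} — 0 (Reacher) has 0→1; 5 (Reacher) has 5→1; 6 (Reacher) has 6→3; 7 (Reacher) has 7→1.
A3 = A2; e.g. 2 (Reacher) has no edge into A2. Fixed point.
From 5, successor 1 is in the attractor (rank 1); the other successors 2, 4 are not.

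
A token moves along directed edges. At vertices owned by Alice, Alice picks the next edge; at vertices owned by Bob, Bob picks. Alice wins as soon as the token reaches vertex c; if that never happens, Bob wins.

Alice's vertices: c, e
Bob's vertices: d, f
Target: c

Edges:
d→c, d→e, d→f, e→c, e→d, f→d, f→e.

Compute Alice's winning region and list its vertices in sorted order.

A0 = {c}
A1: add {e} — e (Alice) has e→c.
A2 = A1; e.g. d (Bob) can still go to f. Fixed point.
Alice's winning region = {c, e}.

c, e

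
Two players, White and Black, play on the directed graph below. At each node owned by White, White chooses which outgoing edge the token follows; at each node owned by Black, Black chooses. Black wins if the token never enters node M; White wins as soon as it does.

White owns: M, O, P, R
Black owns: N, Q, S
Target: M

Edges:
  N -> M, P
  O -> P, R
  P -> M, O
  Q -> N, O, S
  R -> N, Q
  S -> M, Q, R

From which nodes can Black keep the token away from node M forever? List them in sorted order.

A0 = {M}
A1: add {P} — P (White) has P→M.
A2: add {N, O} — N (Black): all of {M, P} already in; O (White) has O→P.
A3: add {R} — R (White) has R→N.
A4 = A3; e.g. Q (Black) can still go to S. Fixed point.
White's attractor = {M, N, O, P, R}; Black avoids the target exactly from the complement.

Q, S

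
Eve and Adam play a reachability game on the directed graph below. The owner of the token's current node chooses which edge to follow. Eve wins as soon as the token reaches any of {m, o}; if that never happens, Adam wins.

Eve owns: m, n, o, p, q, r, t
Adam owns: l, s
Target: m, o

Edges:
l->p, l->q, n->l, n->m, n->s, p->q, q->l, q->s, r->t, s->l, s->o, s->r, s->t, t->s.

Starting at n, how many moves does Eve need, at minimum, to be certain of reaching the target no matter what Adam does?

1

A0 = {m, o}
A1: add {n} — n (Eve) has n→m.
A2 = A1; e.g. l (Adam) can still go to p. Fixed point.
n enters the attractor at level 1, so Eve can force the target in 1 move from there.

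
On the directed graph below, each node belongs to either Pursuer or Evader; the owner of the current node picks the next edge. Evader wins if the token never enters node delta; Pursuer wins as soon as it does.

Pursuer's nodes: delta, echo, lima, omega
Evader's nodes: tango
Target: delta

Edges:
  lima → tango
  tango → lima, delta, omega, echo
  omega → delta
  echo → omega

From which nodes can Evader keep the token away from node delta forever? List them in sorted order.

A0 = {delta}
A1: add {omega} — omega (Pursuer) has omega→delta.
A2: add {echo} — echo (Pursuer) has echo→omega.
A3 = A2; e.g. lima (Pursuer) has no edge into A2. Fixed point.
Pursuer's attractor = {delta, echo, omega}; Evader avoids the target exactly from the complement.

lima, tango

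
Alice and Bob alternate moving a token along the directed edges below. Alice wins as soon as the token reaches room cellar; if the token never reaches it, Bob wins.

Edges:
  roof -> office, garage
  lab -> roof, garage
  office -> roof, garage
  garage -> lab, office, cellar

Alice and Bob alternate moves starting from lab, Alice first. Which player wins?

Bob

Track states (vertex, player-to-move).
A0 = {(cellar,Alice), (cellar,Bob)}
A1: add {(garage,Alice)}.
A2 = A1; e.g. (roof,Alice) stays out. (lab,Alice) never enters ⇒ Bob avoids the target.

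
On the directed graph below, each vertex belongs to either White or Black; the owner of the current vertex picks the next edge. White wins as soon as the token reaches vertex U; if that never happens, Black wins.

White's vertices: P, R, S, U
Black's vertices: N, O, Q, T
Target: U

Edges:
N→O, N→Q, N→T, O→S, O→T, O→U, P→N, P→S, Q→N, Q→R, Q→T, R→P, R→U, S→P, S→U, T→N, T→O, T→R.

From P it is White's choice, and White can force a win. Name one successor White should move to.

S

A0 = {U}
A1: add {R, S} — R (White) has R→U; S (White) has S→U.
A2: add {P} — P (White) has P→S.
A3 = A2; e.g. N (Black) can still go to O. Fixed point.
From P, successor S is in the attractor (rank 1); the other successor N is not.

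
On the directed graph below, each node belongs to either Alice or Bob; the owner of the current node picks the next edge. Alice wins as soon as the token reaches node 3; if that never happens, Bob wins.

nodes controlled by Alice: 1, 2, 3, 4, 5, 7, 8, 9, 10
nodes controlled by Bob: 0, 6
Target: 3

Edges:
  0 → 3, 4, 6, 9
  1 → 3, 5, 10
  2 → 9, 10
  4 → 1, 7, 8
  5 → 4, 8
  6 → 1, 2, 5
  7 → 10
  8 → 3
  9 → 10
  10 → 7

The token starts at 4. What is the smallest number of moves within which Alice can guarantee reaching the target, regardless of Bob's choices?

2

A0 = {3}
A1: add {1, 8} — 1 (Alice) has 1→3; 8 (Alice) has 8→3.
A2: add {4, 5} — 4 (Alice) has 4→1; 5 (Alice) has 5→8.
A3 = A2; e.g. 0 (Bob) can still go to 6. Fixed point.
4 enters the attractor at level 2, so Alice can force the target in 2 moves from there.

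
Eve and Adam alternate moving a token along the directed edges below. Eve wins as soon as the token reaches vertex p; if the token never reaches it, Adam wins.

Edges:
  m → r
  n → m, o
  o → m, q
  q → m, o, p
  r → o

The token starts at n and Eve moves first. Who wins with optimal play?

Track states (vertex, player-to-move).
A0 = {(p,Eve), (p,Adam)}
A1: add {(q,Eve)}.
A2 = A1; e.g. (m,Eve) stays out. (n,Eve) never enters ⇒ Adam avoids the target.

Adam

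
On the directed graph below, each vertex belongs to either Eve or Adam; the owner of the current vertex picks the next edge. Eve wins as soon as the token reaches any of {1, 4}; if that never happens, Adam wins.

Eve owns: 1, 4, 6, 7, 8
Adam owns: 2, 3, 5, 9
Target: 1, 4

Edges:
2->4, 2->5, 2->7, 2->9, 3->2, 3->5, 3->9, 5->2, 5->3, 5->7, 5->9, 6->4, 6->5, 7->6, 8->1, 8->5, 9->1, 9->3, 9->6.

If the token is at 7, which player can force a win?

A0 = {1, 4}
A1: add {6, 8} — 6 (Eve) has 6→4; 8 (Eve) has 8→1.
A2: add {7} — 7 (Eve) has 7→6.
A3 = A2; e.g. 2 (Adam) can still go to 5. Fixed point.
7 ∈ A2, so Eve can force the target.

Eve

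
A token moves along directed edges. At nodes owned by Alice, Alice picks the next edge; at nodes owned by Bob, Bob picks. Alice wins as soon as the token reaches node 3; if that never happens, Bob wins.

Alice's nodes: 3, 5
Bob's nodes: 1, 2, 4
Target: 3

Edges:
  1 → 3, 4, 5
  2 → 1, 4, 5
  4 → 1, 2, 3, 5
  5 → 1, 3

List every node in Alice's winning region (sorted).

3, 5

A0 = {3}
A1: add {5} — 5 (Alice) has 5→3.
A2 = A1; e.g. 1 (Bob) can still go to 4. Fixed point.
Alice's winning region = {3, 5}.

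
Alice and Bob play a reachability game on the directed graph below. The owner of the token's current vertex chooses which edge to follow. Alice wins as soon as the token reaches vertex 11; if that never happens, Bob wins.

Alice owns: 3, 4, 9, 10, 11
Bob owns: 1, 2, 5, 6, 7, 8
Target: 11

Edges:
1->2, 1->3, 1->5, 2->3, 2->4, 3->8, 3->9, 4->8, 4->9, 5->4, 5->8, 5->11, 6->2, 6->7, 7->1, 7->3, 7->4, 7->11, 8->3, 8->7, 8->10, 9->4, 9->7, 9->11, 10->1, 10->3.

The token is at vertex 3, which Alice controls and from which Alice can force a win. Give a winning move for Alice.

9

A0 = {11}
A1: add {9} — 9 (Alice) has 9→11.
A2: add {3, 4} — 3 (Alice) has 3→9; 4 (Alice) has 4→9.
A3: add {2, 10} — 2 (Bob): all of {3, 4} already in; 10 (Alice) has 10→3.
A4 = A3; e.g. 1 (Bob) can still go to 5. Fixed point.
From 3, successor 9 is in the attractor (rank 1); the other successor 8 is not.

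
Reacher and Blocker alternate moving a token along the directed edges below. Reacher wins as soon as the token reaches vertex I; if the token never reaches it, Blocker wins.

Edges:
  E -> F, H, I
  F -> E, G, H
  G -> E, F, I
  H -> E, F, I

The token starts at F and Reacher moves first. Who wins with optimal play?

Blocker

Track states (vertex, player-to-move).
A0 = {(I,Reacher), (I,Blocker)}
A1: add {(E,Reacher), (G,Reacher), (H,Reacher)}.
A2: add {(F,Blocker)}.
A3 = A2; e.g. (E,Blocker) stays out. (F,Reacher) never enters ⇒ Blocker avoids the target.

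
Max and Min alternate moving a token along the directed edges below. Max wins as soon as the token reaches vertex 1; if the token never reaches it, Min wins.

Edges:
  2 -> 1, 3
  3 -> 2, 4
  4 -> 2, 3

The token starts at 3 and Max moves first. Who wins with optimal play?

Min

Track states (vertex, player-to-move).
A0 = {(1,Max), (1,Min)}
A1: add {(2,Max)}.
A2 = A1; e.g. (2,Min) stays out. (3,Max) never enters ⇒ Min avoids the target.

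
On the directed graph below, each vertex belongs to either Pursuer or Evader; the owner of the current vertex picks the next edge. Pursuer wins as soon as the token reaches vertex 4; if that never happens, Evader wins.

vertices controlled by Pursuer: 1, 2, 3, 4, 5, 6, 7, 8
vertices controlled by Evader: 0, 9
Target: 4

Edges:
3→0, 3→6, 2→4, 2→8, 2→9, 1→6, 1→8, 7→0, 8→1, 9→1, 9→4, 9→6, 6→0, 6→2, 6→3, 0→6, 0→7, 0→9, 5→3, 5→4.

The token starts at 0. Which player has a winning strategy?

A0 = {4}
A1: add {2, 5} — 2 (Pursuer) has 2→4; 5 (Pursuer) has 5→4.
A2: add {6} — 6 (Pursuer) has 6→2.
A3: add {1, 3} — 1 (Pursuer) has 1→6; 3 (Pursuer) has 3→6.
A4: add {8, 9} — 8 (Pursuer) has 8→1; 9 (Evader): all of {1, 4, 6} already in.
A5 = A4; e.g. 0 (Evader) can still go to 7. Fixed point.
0 never enters the attractor, so Evader can avoid the target forever.

Evader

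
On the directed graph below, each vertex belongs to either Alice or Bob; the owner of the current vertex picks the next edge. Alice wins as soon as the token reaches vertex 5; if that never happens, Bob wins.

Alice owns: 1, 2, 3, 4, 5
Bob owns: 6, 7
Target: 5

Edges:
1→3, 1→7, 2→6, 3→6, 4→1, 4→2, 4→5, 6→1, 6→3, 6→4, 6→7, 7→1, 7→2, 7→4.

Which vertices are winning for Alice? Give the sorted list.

4, 5

A0 = {5}
A1: add {4} — 4 (Alice) has 4→5.
A2 = A1; e.g. 1 (Alice) has no edge into A1. Fixed point.
Alice's winning region = {4, 5}.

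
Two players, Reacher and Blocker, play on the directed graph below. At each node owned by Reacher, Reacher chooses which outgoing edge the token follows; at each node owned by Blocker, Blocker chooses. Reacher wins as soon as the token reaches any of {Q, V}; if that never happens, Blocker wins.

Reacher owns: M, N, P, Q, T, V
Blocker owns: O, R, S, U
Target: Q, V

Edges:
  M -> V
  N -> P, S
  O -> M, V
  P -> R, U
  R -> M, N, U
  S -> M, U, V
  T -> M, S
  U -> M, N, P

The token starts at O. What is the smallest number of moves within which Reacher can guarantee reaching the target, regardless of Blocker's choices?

2

A0 = {Q, V}
A1: add {M} — M (Reacher) has M→V.
A2: add {O, T} — O (Blocker): all of {M, V} already in; T (Reacher) has T→M.
A3 = A2; e.g. N (Reacher) has no edge into A2. Fixed point.
O enters the attractor at level 2, so Reacher can force the target in 2 moves from there.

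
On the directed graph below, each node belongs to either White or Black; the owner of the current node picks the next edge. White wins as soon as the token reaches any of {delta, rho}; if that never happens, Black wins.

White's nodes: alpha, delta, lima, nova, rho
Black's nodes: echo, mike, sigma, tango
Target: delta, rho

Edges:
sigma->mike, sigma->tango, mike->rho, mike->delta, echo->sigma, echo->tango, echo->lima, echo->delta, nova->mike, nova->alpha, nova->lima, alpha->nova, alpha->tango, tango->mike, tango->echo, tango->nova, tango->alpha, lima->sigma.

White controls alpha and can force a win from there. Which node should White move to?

A0 = {delta, rho}
A1: add {mike} — mike (Black): all of {rho, delta} already in.
A2: add {nova} — nova (White) has nova→mike.
A3: add {alpha} — alpha (White) has alpha→nova.
A4 = A3; e.g. sigma (Black) can still go to tango. Fixed point.
From alpha, successor nova is in the attractor (rank 2); the other successor tango is not.

nova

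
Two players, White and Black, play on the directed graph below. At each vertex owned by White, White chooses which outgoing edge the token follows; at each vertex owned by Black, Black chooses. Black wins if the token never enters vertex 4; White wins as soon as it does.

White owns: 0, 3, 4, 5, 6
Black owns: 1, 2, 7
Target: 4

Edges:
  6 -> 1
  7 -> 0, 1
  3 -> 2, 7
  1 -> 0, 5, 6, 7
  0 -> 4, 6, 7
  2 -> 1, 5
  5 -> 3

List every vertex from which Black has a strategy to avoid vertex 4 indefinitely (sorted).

1, 2, 3, 5, 6, 7

A0 = {4}
A1: add {0} — 0 (White) has 0→4.
A2 = A1; e.g. 1 (Black) can still go to 5. Fixed point.
White's attractor = {0, 4}; Black avoids the target exactly from the complement.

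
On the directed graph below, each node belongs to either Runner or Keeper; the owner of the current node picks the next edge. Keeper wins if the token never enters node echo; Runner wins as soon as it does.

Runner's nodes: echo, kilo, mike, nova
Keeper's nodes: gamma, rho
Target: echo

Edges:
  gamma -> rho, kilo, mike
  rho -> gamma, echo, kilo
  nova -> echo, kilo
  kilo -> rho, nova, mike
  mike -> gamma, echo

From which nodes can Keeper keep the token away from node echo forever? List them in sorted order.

gamma, rho

A0 = {echo}
A1: add {mike, nova} — nova (Runner) has nova→echo; mike (Runner) has mike→echo.
A2: add {kilo} — kilo (Runner) has kilo→nova.
A3 = A2; e.g. gamma (Keeper) can still go to rho. Fixed point.
Runner's attractor = {echo, kilo, mike, nova}; Keeper avoids the target exactly from the complement.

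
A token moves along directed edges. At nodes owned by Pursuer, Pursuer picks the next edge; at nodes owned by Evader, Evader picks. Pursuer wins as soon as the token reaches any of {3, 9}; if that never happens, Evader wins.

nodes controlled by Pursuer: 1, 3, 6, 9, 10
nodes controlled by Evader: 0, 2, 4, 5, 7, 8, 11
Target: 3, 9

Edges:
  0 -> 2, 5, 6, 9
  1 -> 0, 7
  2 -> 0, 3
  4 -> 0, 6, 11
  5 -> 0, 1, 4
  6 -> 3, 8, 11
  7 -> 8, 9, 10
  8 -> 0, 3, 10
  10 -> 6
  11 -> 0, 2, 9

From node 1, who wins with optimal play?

A0 = {3, 9}
A1: add {6} — 6 (Pursuer) has 6→3.
A2: add {10} — 10 (Pursuer) has 10→6.
A3 = A2; e.g. 0 (Evader) can still go to 2. Fixed point.
1 never enters the attractor, so Evader can avoid the target forever.

Evader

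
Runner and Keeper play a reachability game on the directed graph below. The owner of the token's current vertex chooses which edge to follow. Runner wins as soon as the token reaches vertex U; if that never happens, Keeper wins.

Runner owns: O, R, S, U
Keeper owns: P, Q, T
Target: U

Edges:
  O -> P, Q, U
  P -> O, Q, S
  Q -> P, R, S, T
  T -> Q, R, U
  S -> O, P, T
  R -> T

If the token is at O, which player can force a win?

Runner

A0 = {U}
A1: add {O} — O (Runner) has O→U.
O ∈ A1, so Runner can force the target.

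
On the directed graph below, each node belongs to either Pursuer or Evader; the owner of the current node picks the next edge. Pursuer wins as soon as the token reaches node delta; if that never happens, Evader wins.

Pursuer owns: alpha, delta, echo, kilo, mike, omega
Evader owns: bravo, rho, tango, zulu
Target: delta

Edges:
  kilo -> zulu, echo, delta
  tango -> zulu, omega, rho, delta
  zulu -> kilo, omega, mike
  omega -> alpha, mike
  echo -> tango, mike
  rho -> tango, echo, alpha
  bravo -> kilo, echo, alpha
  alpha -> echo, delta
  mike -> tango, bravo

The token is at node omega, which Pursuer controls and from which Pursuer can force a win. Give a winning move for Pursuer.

alpha

A0 = {delta}
A1: add {alpha, kilo} — kilo (Pursuer) has kilo→delta; alpha (Pursuer) has alpha→delta.
A2: add {omega} — omega (Pursuer) has omega→alpha.
A3 = A2; e.g. tango (Evader) can still go to zulu. Fixed point.
From omega, successor alpha is in the attractor (rank 1); the other successor mike is not.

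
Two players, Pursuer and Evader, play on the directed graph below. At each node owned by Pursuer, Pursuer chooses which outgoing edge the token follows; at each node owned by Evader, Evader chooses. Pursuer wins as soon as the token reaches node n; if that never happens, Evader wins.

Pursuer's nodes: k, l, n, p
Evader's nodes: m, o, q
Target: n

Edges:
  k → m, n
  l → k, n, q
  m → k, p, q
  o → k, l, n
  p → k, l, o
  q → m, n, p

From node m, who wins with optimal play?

Evader

A0 = {n}
A1: add {k, l} — k (Pursuer) has k→n; l (Pursuer) has l→n.
A2: add {o, p} — o (Evader): all of {k, l, n} already in; p (Pursuer) has p→k.
A3 = A2; e.g. m (Evader) can still go to q. Fixed point.
m never enters the attractor, so Evader can avoid the target forever.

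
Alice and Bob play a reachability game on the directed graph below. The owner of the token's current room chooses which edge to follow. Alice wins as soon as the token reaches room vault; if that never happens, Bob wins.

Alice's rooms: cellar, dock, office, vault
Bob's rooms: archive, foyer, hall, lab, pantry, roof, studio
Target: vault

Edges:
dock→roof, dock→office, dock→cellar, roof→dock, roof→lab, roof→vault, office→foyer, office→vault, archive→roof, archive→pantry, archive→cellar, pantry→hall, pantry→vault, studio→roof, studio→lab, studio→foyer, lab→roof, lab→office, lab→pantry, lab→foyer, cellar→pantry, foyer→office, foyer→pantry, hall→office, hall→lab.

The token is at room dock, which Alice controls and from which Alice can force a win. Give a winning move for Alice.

A0 = {vault}
A1: add {office} — office (Alice) has office→vault.
A2: add {dock} — dock (Alice) has dock→office.
A3 = A2; e.g. roof (Bob) can still go to lab. Fixed point.
From dock, successor office is in the attractor (rank 1); the other successors cellar, roof are not.

office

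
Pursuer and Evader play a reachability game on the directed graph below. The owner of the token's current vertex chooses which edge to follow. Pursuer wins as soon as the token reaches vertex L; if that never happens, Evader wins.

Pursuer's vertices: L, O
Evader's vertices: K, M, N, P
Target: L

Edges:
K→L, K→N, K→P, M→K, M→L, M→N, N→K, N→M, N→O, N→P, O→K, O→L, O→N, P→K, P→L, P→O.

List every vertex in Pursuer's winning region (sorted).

A0 = {L}
A1: add {O} — O (Pursuer) has O→L.
A2 = A1; e.g. K (Evader) can still go to N. Fixed point.
Pursuer's winning region = {L, O}.

L, O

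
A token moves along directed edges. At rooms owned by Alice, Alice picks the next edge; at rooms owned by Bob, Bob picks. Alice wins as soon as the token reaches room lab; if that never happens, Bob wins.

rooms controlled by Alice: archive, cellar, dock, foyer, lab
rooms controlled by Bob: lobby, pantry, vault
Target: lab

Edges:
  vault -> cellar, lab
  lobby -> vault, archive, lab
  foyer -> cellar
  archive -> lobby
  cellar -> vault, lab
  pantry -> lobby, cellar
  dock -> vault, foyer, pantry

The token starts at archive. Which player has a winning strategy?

Bob

A0 = {lab}
A1: add {cellar} — cellar (Alice) has cellar→lab.
A2: add {foyer, vault} — vault (Bob): all of {cellar, lab} already in; foyer (Alice) has foyer→cellar.
A3: add {dock} — dock (Alice) has dock→vault.
A4 = A3; e.g. lobby (Bob) can still go to archive. Fixed point.
archive never enters the attractor, so Bob can avoid the target forever.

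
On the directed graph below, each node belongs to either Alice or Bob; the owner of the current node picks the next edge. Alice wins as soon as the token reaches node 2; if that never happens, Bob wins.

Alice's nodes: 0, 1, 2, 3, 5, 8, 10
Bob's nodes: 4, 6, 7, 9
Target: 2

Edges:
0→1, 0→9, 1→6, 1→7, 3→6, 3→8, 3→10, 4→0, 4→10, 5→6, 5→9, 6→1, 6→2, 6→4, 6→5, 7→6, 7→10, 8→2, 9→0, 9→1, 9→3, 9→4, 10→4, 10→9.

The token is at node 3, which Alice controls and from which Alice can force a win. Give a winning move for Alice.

A0 = {2}
A1: add {8} — 8 (Alice) has 8→2.
A2: add {3} — 3 (Alice) has 3→8.
A3 = A2; e.g. 0 (Alice) has no edge into A2. Fixed point.
From 3, successor 8 is in the attractor (rank 1); the other successors 6, 10 are not.

8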